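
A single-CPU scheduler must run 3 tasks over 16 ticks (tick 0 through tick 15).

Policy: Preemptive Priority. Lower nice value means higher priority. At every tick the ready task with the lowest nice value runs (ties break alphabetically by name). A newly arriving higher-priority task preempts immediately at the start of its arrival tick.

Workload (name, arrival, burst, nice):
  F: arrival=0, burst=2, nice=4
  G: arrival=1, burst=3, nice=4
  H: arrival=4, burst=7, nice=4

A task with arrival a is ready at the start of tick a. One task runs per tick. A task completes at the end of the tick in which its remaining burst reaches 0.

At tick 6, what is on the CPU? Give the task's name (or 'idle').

running at tick 6 = H

t=0: ready={F} → run F
t=1: ready={F,G} → run F
t=2: ready={G} → run G
t=3: ready={G} → run G
t=4: ready={G,H} → run G
t=5: ready={H} → run H
t=6: ready={H} → run H
t=7: ready={H} → run H
t=8: ready={H} → run H
t=9: ready={H} → run H
t=10: ready={H} → run H
t=11: ready={H} → run H
t=12: (idle)
t=13: (idle)
t=14: (idle)
t=15: (idle)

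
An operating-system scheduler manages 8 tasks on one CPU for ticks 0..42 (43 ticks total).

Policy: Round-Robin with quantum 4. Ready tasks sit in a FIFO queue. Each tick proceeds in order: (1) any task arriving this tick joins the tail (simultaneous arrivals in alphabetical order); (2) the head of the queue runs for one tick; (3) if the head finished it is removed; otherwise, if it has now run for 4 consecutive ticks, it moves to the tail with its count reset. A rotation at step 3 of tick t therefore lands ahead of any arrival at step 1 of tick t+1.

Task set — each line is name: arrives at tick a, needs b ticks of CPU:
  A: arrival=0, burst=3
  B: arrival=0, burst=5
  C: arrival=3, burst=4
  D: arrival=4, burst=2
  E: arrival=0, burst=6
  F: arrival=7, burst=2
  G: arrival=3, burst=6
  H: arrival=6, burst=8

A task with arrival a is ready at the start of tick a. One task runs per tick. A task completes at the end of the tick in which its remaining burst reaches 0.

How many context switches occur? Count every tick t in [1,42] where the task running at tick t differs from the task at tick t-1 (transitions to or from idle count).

context switches = 12

t=0: queue=[A,B,E] q_used=0 → run A
t=1: queue=[A,B,E] q_used=1 → run A
t=2: queue=[A,B,E] q_used=2 → run A
t=3: queue=[B,E,C,G] q_used=0 → run B
t=4: queue=[B,E,C,G,D] q_used=1 → run B
t=5: queue=[B,E,C,G,D] q_used=2 → run B
t=6: queue=[B,E,C,G,D,H] q_used=3 → run B
t=7: queue=[E,C,G,D,H,B,F] q_used=0 → run E
t=8: queue=[E,C,G,D,H,B,F] q_used=1 → run E
t=9: queue=[E,C,G,D,H,B,F] q_used=2 → run E
t=10: queue=[E,C,G,D,H,B,F] q_used=3 → run E
t=11: queue=[C,G,D,H,B,F,E] q_used=0 → run C
t=12: queue=[C,G,D,H,B,F,E] q_used=1 → run C
t=13: queue=[C,G,D,H,B,F,E] q_used=2 → run C
t=14: queue=[C,G,D,H,B,F,E] q_used=3 → run C
t=15: queue=[G,D,H,B,F,E] q_used=0 → run G
t=16: queue=[G,D,H,B,F,E] q_used=1 → run G
t=17: queue=[G,D,H,B,F,E] q_used=2 → run G
t=18: queue=[G,D,H,B,F,E] q_used=3 → run G
t=19: queue=[D,H,B,F,E,G] q_used=0 → run D
t=20: queue=[D,H,B,F,E,G] q_used=1 → run D
t=21: queue=[H,B,F,E,G] q_used=0 → run H
t=22: queue=[H,B,F,E,G] q_used=1 → run H
t=23: queue=[H,B,F,E,G] q_used=2 → run H
t=24: queue=[H,B,F,E,G] q_used=3 → run H
t=25: queue=[B,F,E,G,H] q_used=0 → run B
t=26: queue=[F,E,G,H] q_used=0 → run F
t=27: queue=[F,E,G,H] q_used=1 → run F
t=28: queue=[E,G,H] q_used=0 → run E
t=29: queue=[E,G,H] q_used=1 → run E
t=30: queue=[G,H] q_used=0 → run G
t=31: queue=[G,H] q_used=1 → run G
t=32: queue=[H] q_used=0 → run H
t=33: queue=[H] q_used=1 → run H
t=34: queue=[H] q_used=2 → run H
t=35: queue=[H] q_used=3 → run H
t=36: (idle)
t=37: (idle)
t=38: (idle)
t=39: (idle)
t=40: (idle)
t=41: (idle)
t=42: (idle)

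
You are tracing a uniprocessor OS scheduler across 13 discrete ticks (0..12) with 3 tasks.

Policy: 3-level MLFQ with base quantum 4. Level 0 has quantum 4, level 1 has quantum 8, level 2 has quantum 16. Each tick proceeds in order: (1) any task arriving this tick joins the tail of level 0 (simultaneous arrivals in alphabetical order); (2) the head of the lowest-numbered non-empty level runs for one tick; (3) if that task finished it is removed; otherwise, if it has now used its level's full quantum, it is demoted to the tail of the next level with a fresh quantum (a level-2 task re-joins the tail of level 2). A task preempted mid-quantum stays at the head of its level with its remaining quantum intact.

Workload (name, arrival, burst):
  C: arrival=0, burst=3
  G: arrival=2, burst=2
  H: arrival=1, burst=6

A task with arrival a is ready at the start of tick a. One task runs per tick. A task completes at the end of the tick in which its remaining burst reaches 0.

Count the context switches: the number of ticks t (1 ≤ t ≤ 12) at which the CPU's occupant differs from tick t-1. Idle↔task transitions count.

context switches = 4

t=0: L0/L1/L2 = C/-/- → run C
t=1: L0/L1/L2 = CH/-/- → run C
t=2: L0/L1/L2 = CHG/-/- → run C
t=3: L0/L1/L2 = HG/-/- → run H
t=4: L0/L1/L2 = HG/-/- → run H
t=5: L0/L1/L2 = HG/-/- → run H
t=6: L0/L1/L2 = HG/-/- → run H
t=7: L0/L1/L2 = G/H/- → run G
t=8: L0/L1/L2 = G/H/- → run G
t=9: L0/L1/L2 = -/H/- → run H
t=10: L0/L1/L2 = -/H/- → run H
t=11: (idle)
t=12: (idle)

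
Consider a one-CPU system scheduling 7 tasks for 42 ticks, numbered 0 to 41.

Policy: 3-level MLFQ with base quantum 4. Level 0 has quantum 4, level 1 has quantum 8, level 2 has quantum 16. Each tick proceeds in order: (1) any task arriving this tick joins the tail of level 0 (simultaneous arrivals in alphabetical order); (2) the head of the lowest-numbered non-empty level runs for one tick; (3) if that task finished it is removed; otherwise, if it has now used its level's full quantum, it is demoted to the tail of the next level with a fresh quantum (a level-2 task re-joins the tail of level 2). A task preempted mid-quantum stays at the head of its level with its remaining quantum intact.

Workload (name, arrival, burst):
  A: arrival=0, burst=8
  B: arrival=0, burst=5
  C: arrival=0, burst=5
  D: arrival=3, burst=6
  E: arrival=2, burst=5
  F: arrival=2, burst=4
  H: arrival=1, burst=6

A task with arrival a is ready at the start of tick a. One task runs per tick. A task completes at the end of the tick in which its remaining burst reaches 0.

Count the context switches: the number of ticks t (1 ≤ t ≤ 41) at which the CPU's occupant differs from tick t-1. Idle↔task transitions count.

context switches = 13

t=0: L0/L1/L2 = ABC/-/- → run A
t=1: L0/L1/L2 = ABCH/-/- → run A
t=2: L0/L1/L2 = ABCHEF/-/- → run A
t=3: L0/L1/L2 = ABCHEFD/-/- → run A
t=4: L0/L1/L2 = BCHEFD/A/- → run B
t=5: L0/L1/L2 = BCHEFD/A/- → run B
t=6: L0/L1/L2 = BCHEFD/A/- → run B
t=7: L0/L1/L2 = BCHEFD/A/- → run B
t=8: L0/L1/L2 = CHEFD/AB/- → run C
t=9: L0/L1/L2 = CHEFD/AB/- → run C
t=10: L0/L1/L2 = CHEFD/AB/- → run C
t=11: L0/L1/L2 = CHEFD/AB/- → run C
t=12: L0/L1/L2 = HEFD/ABC/- → run H
t=13: L0/L1/L2 = HEFD/ABC/- → run H
t=14: L0/L1/L2 = HEFD/ABC/- → run H
t=15: L0/L1/L2 = HEFD/ABC/- → run H
t=16: L0/L1/L2 = EFD/ABCH/- → run E
t=17: L0/L1/L2 = EFD/ABCH/- → run E
t=18: L0/L1/L2 = EFD/ABCH/- → run E
t=19: L0/L1/L2 = EFD/ABCH/- → run E
t=20: L0/L1/L2 = FD/ABCHE/- → run F
t=21: L0/L1/L2 = FD/ABCHE/- → run F
t=22: L0/L1/L2 = FD/ABCHE/- → run F
t=23: L0/L1/L2 = FD/ABCHE/- → run F
t=24: L0/L1/L2 = D/ABCHE/- → run D
t=25: L0/L1/L2 = D/ABCHE/- → run D
t=26: L0/L1/L2 = D/ABCHE/- → run D
t=27: L0/L1/L2 = D/ABCHE/- → run D
t=28: L0/L1/L2 = -/ABCHED/- → run A
t=29: L0/L1/L2 = -/ABCHED/- → run A
t=30: L0/L1/L2 = -/ABCHED/- → run A
t=31: L0/L1/L2 = -/ABCHED/- → run A
t=32: L0/L1/L2 = -/BCHED/- → run B
t=33: L0/L1/L2 = -/CHED/- → run C
t=34: L0/L1/L2 = -/HED/- → run H
t=35: L0/L1/L2 = -/HED/- → run H
t=36: L0/L1/L2 = -/ED/- → run E
t=37: L0/L1/L2 = -/D/- → run D
t=38: L0/L1/L2 = -/D/- → run D
t=39: (idle)
t=40: (idle)
t=41: (idle)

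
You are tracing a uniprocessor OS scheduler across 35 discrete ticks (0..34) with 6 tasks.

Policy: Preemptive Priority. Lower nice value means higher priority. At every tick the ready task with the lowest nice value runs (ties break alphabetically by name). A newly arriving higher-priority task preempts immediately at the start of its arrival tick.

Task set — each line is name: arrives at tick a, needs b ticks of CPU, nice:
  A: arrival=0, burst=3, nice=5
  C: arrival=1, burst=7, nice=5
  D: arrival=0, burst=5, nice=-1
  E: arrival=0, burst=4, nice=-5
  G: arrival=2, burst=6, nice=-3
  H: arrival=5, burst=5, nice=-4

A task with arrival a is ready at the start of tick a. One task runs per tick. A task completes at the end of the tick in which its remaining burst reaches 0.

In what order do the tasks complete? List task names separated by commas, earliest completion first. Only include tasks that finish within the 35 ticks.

completion order = E, H, G, D, A, C

t=0: ready={A,D,E} → run E
t=1: ready={A,C,D,E} → run E
t=2: ready={A,C,D,E,G} → run E
t=3: ready={A,C,D,E,G} → run E
t=4: ready={A,C,D,G} → run G
t=5: ready={A,C,D,G,H} → run H
t=6: ready={A,C,D,G,H} → run H
t=7: ready={A,C,D,G,H} → run H
t=8: ready={A,C,D,G,H} → run H
t=9: ready={A,C,D,G,H} → run H
t=10: ready={A,C,D,G} → run G
t=11: ready={A,C,D,G} → run G
t=12: ready={A,C,D,G} → run G
t=13: ready={A,C,D,G} → run G
t=14: ready={A,C,D,G} → run G
t=15: ready={A,C,D} → run D
t=16: ready={A,C,D} → run D
t=17: ready={A,C,D} → run D
t=18: ready={A,C,D} → run D
t=19: ready={A,C,D} → run D
t=20: ready={A,C} → run A
t=21: ready={A,C} → run A
t=22: ready={A,C} → run A
t=23: ready={C} → run C
t=24: ready={C} → run C
t=25: ready={C} → run C
t=26: ready={C} → run C
t=27: ready={C} → run C
t=28: ready={C} → run C
t=29: ready={C} → run C
t=30: (idle)
t=31: (idle)
t=32: (idle)
t=33: (idle)
t=34: (idle)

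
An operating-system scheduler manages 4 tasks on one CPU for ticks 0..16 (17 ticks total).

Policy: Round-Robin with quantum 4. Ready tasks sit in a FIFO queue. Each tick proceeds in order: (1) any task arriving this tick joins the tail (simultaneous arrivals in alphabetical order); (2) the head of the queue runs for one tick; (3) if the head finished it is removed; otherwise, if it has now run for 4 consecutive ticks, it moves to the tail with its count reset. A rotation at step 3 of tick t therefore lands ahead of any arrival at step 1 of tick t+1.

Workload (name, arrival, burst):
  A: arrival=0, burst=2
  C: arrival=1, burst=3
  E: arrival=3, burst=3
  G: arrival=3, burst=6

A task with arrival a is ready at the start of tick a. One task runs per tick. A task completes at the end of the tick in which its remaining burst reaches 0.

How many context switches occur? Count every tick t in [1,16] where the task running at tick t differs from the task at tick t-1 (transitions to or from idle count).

context switches = 4

t=0: queue=[A] q_used=0 → run A
t=1: queue=[A,C] q_used=1 → run A
t=2: queue=[C] q_used=0 → run C
t=3: queue=[C,E,G] q_used=1 → run C
t=4: queue=[C,E,G] q_used=2 → run C
t=5: queue=[E,G] q_used=0 → run E
t=6: queue=[E,G] q_used=1 → run E
t=7: queue=[E,G] q_used=2 → run E
t=8: queue=[G] q_used=0 → run G
t=9: queue=[G] q_used=1 → run G
t=10: queue=[G] q_used=2 → run G
t=11: queue=[G] q_used=3 → run G
t=12: queue=[G] q_used=0 → run G
t=13: queue=[G] q_used=1 → run G
t=14: (idle)
t=15: (idle)
t=16: (idle)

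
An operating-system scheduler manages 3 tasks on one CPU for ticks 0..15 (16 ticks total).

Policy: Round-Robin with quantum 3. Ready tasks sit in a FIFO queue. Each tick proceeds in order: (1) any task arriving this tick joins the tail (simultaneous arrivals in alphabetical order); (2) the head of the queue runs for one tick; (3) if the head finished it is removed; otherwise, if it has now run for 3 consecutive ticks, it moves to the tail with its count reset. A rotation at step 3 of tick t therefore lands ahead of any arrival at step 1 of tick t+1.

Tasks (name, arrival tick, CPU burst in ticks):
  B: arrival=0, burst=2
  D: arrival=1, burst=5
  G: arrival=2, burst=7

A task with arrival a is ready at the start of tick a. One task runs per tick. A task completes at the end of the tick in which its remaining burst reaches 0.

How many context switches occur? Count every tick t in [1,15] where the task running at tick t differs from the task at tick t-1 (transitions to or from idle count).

context switches = 5

t=0: queue=[B] q_used=0 → run B
t=1: queue=[B,D] q_used=1 → run B
t=2: queue=[D,G] q_used=0 → run D
t=3: queue=[D,G] q_used=1 → run D
t=4: queue=[D,G] q_used=2 → run D
t=5: queue=[G,D] q_used=0 → run G
t=6: queue=[G,D] q_used=1 → run G
t=7: queue=[G,D] q_used=2 → run G
t=8: queue=[D,G] q_used=0 → run D
t=9: queue=[D,G] q_used=1 → run D
t=10: queue=[G] q_used=0 → run G
t=11: queue=[G] q_used=1 → run G
t=12: queue=[G] q_used=2 → run G
t=13: queue=[G] q_used=0 → run G
t=14: (idle)
t=15: (idle)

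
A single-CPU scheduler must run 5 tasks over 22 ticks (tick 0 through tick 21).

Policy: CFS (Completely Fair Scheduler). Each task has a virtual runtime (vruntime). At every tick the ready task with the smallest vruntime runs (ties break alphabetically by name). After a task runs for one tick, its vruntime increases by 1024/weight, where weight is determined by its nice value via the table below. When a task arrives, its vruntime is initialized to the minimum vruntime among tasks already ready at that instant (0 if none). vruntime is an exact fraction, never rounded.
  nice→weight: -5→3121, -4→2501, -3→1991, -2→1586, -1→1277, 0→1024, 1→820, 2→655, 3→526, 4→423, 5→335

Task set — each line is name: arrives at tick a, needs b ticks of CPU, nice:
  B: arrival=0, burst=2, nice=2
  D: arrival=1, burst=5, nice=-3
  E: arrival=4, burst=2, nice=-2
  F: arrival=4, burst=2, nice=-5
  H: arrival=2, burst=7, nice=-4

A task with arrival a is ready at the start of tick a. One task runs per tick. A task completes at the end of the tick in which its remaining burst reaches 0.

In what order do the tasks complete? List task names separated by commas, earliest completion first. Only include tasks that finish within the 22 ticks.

t=0: vr[B=0] → run B
t=1: vr[B=1024/655 D=1024/655] → run B
t=2: vr[D=1024/655 H=1024/655] → run D
t=3: vr[D=2709504/1304105 H=1024/655] → run H
t=4: vr[D=2709504/1304105 E=3231744/1638155 F=3231744/1638155 H=3231744/1638155] → run E
t=5: vr[D=2709504/1304105 E=55762432/21296015 F=3231744/1638155 H=3231744/1638155] → run F
t=6: vr[D=2709504/1304105 E=55762432/21296015 F=11763743744/5112681755 H=3231744/1638155] → run H
t=7: vr[D=2709504/1304105 E=55762432/21296015 F=11763743744/5112681755 H=3902464/1638155] → run D
t=8: vr[D=3380224/1304105 E=55762432/21296015 F=11763743744/5112681755 H=3902464/1638155] → run F
t=9: vr[D=3380224/1304105 E=55762432/21296015 H=3902464/1638155] → run H
t=10: vr[D=3380224/1304105 E=55762432/21296015 H=4573184/1638155] → run D
t=11: vr[D=4050944/1304105 E=55762432/21296015 H=4573184/1638155] → run E
t=12: vr[D=4050944/1304105 H=4573184/1638155] → run H
t=13: vr[D=4050944/1304105 H=5243904/1638155] → run D
t=14: vr[D=4721664/1304105 H=5243904/1638155] → run H
t=15: vr[D=4721664/1304105 H=5914624/1638155] → run H
t=16: vr[D=4721664/1304105 H=6585344/1638155] → run D
t=17: vr[H=6585344/1638155] → run H
t=18: (idle)
t=19: (idle)
t=20: (idle)
t=21: (idle)

completion order = B, F, E, D, H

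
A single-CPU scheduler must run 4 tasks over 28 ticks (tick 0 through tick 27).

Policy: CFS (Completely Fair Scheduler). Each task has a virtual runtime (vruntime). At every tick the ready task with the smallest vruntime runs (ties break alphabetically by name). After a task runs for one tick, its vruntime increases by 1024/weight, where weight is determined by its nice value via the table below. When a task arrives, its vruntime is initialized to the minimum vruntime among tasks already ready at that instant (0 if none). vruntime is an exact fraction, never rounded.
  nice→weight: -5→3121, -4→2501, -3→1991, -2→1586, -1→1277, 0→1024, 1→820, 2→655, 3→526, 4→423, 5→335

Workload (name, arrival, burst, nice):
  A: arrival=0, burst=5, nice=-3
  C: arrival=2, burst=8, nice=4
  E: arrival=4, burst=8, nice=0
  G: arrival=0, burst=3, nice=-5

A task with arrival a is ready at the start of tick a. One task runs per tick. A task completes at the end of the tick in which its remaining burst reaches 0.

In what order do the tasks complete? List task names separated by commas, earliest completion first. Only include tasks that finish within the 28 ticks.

t=0: vr[A=0 G=0] → run A
t=1: vr[A=1024/1991 G=0] → run G
t=2: vr[A=1024/1991 C=1024/3121 G=1024/3121] → run C
t=3: vr[A=1024/1991 C=3629056/1320183 G=1024/3121] → run G
t=4: vr[A=1024/1991 C=3629056/1320183 E=1024/1991 G=2048/3121] → run A
t=5: vr[A=2048/1991 C=3629056/1320183 E=1024/1991 G=2048/3121] → run E
t=6: vr[A=2048/1991 C=3629056/1320183 E=3015/1991 G=2048/3121] → run G
t=7: vr[A=2048/1991 C=3629056/1320183 E=3015/1991] → run A
t=8: vr[A=3072/1991 C=3629056/1320183 E=3015/1991] → run E
t=9: vr[A=3072/1991 C=3629056/1320183 E=5006/1991] → run A
t=10: vr[A=4096/1991 C=3629056/1320183 E=5006/1991] → run A
t=11: vr[C=3629056/1320183 E=5006/1991] → run E
t=12: vr[C=3629056/1320183 E=6997/1991] → run C
t=13: vr[C=6824960/1320183 E=6997/1991] → run E
t=14: vr[C=6824960/1320183 E=8988/1991] → run E
t=15: vr[C=6824960/1320183 E=10979/1991] → run C
t=16: vr[C=3340288/440061 E=10979/1991] → run E
t=17: vr[C=3340288/440061 E=12970/1991] → run E
t=18: vr[C=3340288/440061 E=14961/1991] → run E
t=19: vr[C=3340288/440061] → run C
t=20: vr[C=13216768/1320183] → run C
t=21: vr[C=16412672/1320183] → run C
t=22: vr[C=6536192/440061] → run C
t=23: vr[C=22804480/1320183] → run C
t=24: (idle)
t=25: (idle)
t=26: (idle)
t=27: (idle)

completion order = G, A, E, C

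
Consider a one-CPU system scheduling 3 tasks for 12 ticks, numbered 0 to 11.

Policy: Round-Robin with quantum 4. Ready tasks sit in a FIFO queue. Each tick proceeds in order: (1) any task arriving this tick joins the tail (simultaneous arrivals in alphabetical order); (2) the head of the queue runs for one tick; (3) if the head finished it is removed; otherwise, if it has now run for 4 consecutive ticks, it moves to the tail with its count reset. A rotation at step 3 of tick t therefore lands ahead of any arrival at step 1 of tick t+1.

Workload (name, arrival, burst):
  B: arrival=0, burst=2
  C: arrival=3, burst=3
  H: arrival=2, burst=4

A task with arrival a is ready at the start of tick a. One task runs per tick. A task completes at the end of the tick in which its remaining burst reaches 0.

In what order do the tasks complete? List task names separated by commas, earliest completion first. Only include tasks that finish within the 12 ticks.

completion order = B, H, C

t=0: queue=[B] q_used=0 → run B
t=1: queue=[B] q_used=1 → run B
t=2: queue=[H] q_used=0 → run H
t=3: queue=[H,C] q_used=1 → run H
t=4: queue=[H,C] q_used=2 → run H
t=5: queue=[H,C] q_used=3 → run H
t=6: queue=[C] q_used=0 → run C
t=7: queue=[C] q_used=1 → run C
t=8: queue=[C] q_used=2 → run C
t=9: (idle)
t=10: (idle)
t=11: (idle)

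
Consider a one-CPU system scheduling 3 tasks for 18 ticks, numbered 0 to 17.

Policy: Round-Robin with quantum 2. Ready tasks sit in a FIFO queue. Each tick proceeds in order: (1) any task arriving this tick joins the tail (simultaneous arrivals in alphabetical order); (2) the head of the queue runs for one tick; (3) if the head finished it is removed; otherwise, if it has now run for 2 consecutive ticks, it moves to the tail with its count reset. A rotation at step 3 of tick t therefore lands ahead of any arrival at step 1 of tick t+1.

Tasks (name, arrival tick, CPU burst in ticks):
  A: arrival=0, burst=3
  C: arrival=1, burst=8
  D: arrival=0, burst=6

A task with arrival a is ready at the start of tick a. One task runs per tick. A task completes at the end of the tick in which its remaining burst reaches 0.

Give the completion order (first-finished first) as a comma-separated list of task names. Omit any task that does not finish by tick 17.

t=0: queue=[A,D] q_used=0 → run A
t=1: queue=[A,D,C] q_used=1 → run A
t=2: queue=[D,C,A] q_used=0 → run D
t=3: queue=[D,C,A] q_used=1 → run D
t=4: queue=[C,A,D] q_used=0 → run C
t=5: queue=[C,A,D] q_used=1 → run C
t=6: queue=[A,D,C] q_used=0 → run A
t=7: queue=[D,C] q_used=0 → run D
t=8: queue=[D,C] q_used=1 → run D
t=9: queue=[C,D] q_used=0 → run C
t=10: queue=[C,D] q_used=1 → run C
t=11: queue=[D,C] q_used=0 → run D
t=12: queue=[D,C] q_used=1 → run D
t=13: queue=[C] q_used=0 → run C
t=14: queue=[C] q_used=1 → run C
t=15: queue=[C] q_used=0 → run C
t=16: queue=[C] q_used=1 → run C
t=17: (idle)

completion order = A, D, C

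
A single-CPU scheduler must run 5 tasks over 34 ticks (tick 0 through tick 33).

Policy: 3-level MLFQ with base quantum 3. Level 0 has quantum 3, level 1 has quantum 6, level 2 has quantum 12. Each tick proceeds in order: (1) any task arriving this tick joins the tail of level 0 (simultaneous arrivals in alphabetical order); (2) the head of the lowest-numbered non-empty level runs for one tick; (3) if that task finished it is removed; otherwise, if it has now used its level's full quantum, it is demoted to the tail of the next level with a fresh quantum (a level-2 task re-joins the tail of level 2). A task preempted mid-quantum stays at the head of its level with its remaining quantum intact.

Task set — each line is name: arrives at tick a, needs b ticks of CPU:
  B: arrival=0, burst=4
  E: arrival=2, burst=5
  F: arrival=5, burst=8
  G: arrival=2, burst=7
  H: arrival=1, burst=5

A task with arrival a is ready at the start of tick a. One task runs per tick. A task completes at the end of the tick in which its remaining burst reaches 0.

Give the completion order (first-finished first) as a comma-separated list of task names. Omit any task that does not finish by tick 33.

completion order = B, H, E, G, F

t=0: L0/L1/L2 = B/-/- → run B
t=1: L0/L1/L2 = BH/-/- → run B
t=2: L0/L1/L2 = BHEG/-/- → run B
t=3: L0/L1/L2 = HEG/B/- → run H
t=4: L0/L1/L2 = HEG/B/- → run H
t=5: L0/L1/L2 = HEGF/B/- → run H
t=6: L0/L1/L2 = EGF/BH/- → run E
t=7: L0/L1/L2 = EGF/BH/- → run E
t=8: L0/L1/L2 = EGF/BH/- → run E
t=9: L0/L1/L2 = GF/BHE/- → run G
t=10: L0/L1/L2 = GF/BHE/- → run G
t=11: L0/L1/L2 = GF/BHE/- → run G
t=12: L0/L1/L2 = F/BHEG/- → run F
t=13: L0/L1/L2 = F/BHEG/- → run F
t=14: L0/L1/L2 = F/BHEG/- → run F
t=15: L0/L1/L2 = -/BHEGF/- → run B
t=16: L0/L1/L2 = -/HEGF/- → run H
t=17: L0/L1/L2 = -/HEGF/- → run H
t=18: L0/L1/L2 = -/EGF/- → run E
t=19: L0/L1/L2 = -/EGF/- → run E
t=20: L0/L1/L2 = -/GF/- → run G
t=21: L0/L1/L2 = -/GF/- → run G
t=22: L0/L1/L2 = -/GF/- → run G
t=23: L0/L1/L2 = -/GF/- → run G
t=24: L0/L1/L2 = -/F/- → run F
t=25: L0/L1/L2 = -/F/- → run F
t=26: L0/L1/L2 = -/F/- → run F
t=27: L0/L1/L2 = -/F/- → run F
t=28: L0/L1/L2 = -/F/- → run F
t=29: (idle)
t=30: (idle)
t=31: (idle)
t=32: (idle)
t=33: (idle)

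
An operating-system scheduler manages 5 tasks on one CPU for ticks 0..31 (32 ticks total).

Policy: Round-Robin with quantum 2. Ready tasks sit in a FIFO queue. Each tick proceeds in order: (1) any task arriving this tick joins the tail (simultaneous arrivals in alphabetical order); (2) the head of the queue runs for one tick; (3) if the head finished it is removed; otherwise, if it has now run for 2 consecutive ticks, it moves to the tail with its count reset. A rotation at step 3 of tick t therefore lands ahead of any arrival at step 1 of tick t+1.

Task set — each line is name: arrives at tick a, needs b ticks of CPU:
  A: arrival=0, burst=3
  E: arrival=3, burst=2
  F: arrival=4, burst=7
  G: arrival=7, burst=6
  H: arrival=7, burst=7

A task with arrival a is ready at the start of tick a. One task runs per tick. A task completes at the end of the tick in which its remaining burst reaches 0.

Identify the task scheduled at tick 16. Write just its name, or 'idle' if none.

running at tick 16 = G

t=0: queue=[A] q_used=0 → run A
t=1: queue=[A] q_used=1 → run A
t=2: queue=[A] q_used=0 → run A
t=3: queue=[E] q_used=0 → run E
t=4: queue=[E,F] q_used=1 → run E
t=5: queue=[F] q_used=0 → run F
t=6: queue=[F] q_used=1 → run F
t=7: queue=[F,G,H] q_used=0 → run F
t=8: queue=[F,G,H] q_used=1 → run F
t=9: queue=[G,H,F] q_used=0 → run G
t=10: queue=[G,H,F] q_used=1 → run G
t=11: queue=[H,F,G] q_used=0 → run H
t=12: queue=[H,F,G] q_used=1 → run H
t=13: queue=[F,G,H] q_used=0 → run F
t=14: queue=[F,G,H] q_used=1 → run F
t=15: queue=[G,H,F] q_used=0 → run G
t=16: queue=[G,H,F] q_used=1 → run G
t=17: queue=[H,F,G] q_used=0 → run H
t=18: queue=[H,F,G] q_used=1 → run H
t=19: queue=[F,G,H] q_used=0 → run F
t=20: queue=[G,H] q_used=0 → run G
t=21: queue=[G,H] q_used=1 → run G
t=22: queue=[H] q_used=0 → run H
t=23: queue=[H] q_used=1 → run H
t=24: queue=[H] q_used=0 → run H
t=25: (idle)
t=26: (idle)
t=27: (idle)
t=28: (idle)
t=29: (idle)
t=30: (idle)
t=31: (idle)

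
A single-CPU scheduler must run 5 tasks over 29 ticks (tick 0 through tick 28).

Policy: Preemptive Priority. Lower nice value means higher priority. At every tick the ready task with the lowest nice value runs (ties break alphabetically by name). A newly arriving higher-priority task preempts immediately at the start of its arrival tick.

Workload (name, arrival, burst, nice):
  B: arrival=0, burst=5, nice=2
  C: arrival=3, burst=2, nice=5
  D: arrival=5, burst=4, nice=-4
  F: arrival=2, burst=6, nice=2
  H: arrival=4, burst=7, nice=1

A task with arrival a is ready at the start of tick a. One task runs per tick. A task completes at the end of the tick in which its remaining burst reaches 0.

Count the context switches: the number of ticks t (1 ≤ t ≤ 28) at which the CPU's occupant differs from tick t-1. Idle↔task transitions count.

t=0: ready={B} → run B
t=1: ready={B} → run B
t=2: ready={B,F} → run B
t=3: ready={B,C,F} → run B
t=4: ready={B,C,F,H} → run H
t=5: ready={B,C,D,F,H} → run D
t=6: ready={B,C,D,F,H} → run D
t=7: ready={B,C,D,F,H} → run D
t=8: ready={B,C,D,F,H} → run D
t=9: ready={B,C,F,H} → run H
t=10: ready={B,C,F,H} → run H
t=11: ready={B,C,F,H} → run H
t=12: ready={B,C,F,H} → run H
t=13: ready={B,C,F,H} → run H
t=14: ready={B,C,F,H} → run H
t=15: ready={B,C,F} → run B
t=16: ready={C,F} → run F
t=17: ready={C,F} → run F
t=18: ready={C,F} → run F
t=19: ready={C,F} → run F
t=20: ready={C,F} → run F
t=21: ready={C,F} → run F
t=22: ready={C} → run C
t=23: ready={C} → run C
t=24: (idle)
t=25: (idle)
t=26: (idle)
t=27: (idle)
t=28: (idle)

context switches = 7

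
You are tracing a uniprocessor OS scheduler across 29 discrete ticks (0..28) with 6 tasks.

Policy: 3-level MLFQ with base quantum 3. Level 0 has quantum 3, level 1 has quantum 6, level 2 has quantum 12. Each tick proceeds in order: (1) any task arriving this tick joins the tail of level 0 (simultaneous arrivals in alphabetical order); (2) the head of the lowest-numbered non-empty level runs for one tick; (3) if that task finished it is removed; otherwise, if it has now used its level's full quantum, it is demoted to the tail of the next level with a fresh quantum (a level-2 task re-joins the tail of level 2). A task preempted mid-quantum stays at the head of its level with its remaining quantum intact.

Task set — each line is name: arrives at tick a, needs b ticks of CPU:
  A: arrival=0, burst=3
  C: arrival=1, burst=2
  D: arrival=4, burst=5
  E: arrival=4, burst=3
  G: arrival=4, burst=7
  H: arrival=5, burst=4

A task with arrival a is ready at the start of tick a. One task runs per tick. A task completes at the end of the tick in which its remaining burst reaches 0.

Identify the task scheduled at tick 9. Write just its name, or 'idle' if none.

t=0: L0/L1/L2 = A/-/- → run A
t=1: L0/L1/L2 = AC/-/- → run A
t=2: L0/L1/L2 = AC/-/- → run A
t=3: L0/L1/L2 = C/-/- → run C
t=4: L0/L1/L2 = CDEG/-/- → run C
t=5: L0/L1/L2 = DEGH/-/- → run D
t=6: L0/L1/L2 = DEGH/-/- → run D
t=7: L0/L1/L2 = DEGH/-/- → run D
t=8: L0/L1/L2 = EGH/D/- → run E
t=9: L0/L1/L2 = EGH/D/- → run E
t=10: L0/L1/L2 = EGH/D/- → run E
t=11: L0/L1/L2 = GH/D/- → run G
t=12: L0/L1/L2 = GH/D/- → run G
t=13: L0/L1/L2 = GH/D/- → run G
t=14: L0/L1/L2 = H/DG/- → run H
t=15: L0/L1/L2 = H/DG/- → run H
t=16: L0/L1/L2 = H/DG/- → run H
t=17: L0/L1/L2 = -/DGH/- → run D
t=18: L0/L1/L2 = -/DGH/- → run D
t=19: L0/L1/L2 = -/GH/- → run G
t=20: L0/L1/L2 = -/GH/- → run G
t=21: L0/L1/L2 = -/GH/- → run G
t=22: L0/L1/L2 = -/GH/- → run G
t=23: L0/L1/L2 = -/H/- → run H
t=24: (idle)
t=25: (idle)
t=26: (idle)
t=27: (idle)
t=28: (idle)

running at tick 9 = E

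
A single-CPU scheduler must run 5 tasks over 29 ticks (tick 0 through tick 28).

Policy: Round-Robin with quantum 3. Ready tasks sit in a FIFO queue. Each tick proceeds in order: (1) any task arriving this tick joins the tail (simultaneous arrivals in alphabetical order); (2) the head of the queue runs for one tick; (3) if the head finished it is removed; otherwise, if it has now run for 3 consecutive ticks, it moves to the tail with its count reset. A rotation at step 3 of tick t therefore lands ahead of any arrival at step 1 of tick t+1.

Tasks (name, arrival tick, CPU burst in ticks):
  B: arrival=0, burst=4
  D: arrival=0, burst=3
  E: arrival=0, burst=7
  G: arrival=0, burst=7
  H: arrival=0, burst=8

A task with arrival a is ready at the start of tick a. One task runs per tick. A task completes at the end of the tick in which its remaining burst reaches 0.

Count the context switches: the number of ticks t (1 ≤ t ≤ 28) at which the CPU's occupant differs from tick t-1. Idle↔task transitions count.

context switches = 11

t=0: queue=[B,D,E,G,H] q_used=0 → run B
t=1: queue=[B,D,E,G,H] q_used=1 → run B
t=2: queue=[B,D,E,G,H] q_used=2 → run B
t=3: queue=[D,E,G,H,B] q_used=0 → run D
t=4: queue=[D,E,G,H,B] q_used=1 → run D
t=5: queue=[D,E,G,H,B] q_used=2 → run D
t=6: queue=[E,G,H,B] q_used=0 → run E
t=7: queue=[E,G,H,B] q_used=1 → run E
t=8: queue=[E,G,H,B] q_used=2 → run E
t=9: queue=[G,H,B,E] q_used=0 → run G
t=10: queue=[G,H,B,E] q_used=1 → run G
t=11: queue=[G,H,B,E] q_used=2 → run G
t=12: queue=[H,B,E,G] q_used=0 → run H
t=13: queue=[H,B,E,G] q_used=1 → run H
t=14: queue=[H,B,E,G] q_used=2 → run H
t=15: queue=[B,E,G,H] q_used=0 → run B
t=16: queue=[E,G,H] q_used=0 → run E
t=17: queue=[E,G,H] q_used=1 → run E
t=18: queue=[E,G,H] q_used=2 → run E
t=19: queue=[G,H,E] q_used=0 → run G
t=20: queue=[G,H,E] q_used=1 → run G
t=21: queue=[G,H,E] q_used=2 → run G
t=22: queue=[H,E,G] q_used=0 → run H
t=23: queue=[H,E,G] q_used=1 → run H
t=24: queue=[H,E,G] q_used=2 → run H
t=25: queue=[E,G,H] q_used=0 → run E
t=26: queue=[G,H] q_used=0 → run G
t=27: queue=[H] q_used=0 → run H
t=28: queue=[H] q_used=1 → run H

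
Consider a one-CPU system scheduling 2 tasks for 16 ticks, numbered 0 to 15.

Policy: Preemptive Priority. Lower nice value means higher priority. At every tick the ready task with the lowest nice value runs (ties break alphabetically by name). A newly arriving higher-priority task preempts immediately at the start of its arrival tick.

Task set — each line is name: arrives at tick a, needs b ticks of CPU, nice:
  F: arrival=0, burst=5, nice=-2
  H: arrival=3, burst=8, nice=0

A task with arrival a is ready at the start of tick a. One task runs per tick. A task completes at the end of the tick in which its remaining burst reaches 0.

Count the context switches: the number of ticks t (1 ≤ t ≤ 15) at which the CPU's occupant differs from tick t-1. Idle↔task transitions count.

context switches = 2

t=0: ready={F} → run F
t=1: ready={F} → run F
t=2: ready={F} → run F
t=3: ready={F,H} → run F
t=4: ready={F,H} → run F
t=5: ready={H} → run H
t=6: ready={H} → run H
t=7: ready={H} → run H
t=8: ready={H} → run H
t=9: ready={H} → run H
t=10: ready={H} → run H
t=11: ready={H} → run H
t=12: ready={H} → run H
t=13: (idle)
t=14: (idle)
t=15: (idle)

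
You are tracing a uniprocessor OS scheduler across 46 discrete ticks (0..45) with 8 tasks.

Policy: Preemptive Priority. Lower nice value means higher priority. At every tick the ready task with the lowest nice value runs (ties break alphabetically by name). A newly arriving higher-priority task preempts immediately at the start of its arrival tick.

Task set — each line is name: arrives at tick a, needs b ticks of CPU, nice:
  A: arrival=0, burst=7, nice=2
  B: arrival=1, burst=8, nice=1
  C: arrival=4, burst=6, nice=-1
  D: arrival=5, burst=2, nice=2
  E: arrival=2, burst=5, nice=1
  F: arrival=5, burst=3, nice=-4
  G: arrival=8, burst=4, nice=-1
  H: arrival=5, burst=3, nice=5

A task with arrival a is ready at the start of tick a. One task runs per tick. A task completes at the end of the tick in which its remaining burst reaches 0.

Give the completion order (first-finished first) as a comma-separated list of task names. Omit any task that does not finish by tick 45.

completion order = F, C, G, B, E, A, D, H

t=0: ready={A} → run A
t=1: ready={A,B} → run B
t=2: ready={A,B,E} → run B
t=3: ready={A,B,E} → run B
t=4: ready={A,B,C,E} → run C
t=5: ready={A,B,C,D,E,F,H} → run F
t=6: ready={A,B,C,D,E,F,H} → run F
t=7: ready={A,B,C,D,E,F,H} → run F
t=8: ready={A,B,C,D,E,G,H} → run C
t=9: ready={A,B,C,D,E,G,H} → run C
t=10: ready={A,B,C,D,E,G,H} → run C
t=11: ready={A,B,C,D,E,G,H} → run C
t=12: ready={A,B,C,D,E,G,H} → run C
t=13: ready={A,B,D,E,G,H} → run G
t=14: ready={A,B,D,E,G,H} → run G
t=15: ready={A,B,D,E,G,H} → run G
t=16: ready={A,B,D,E,G,H} → run G
t=17: ready={A,B,D,E,H} → run B
t=18: ready={A,B,D,E,H} → run B
t=19: ready={A,B,D,E,H} → run B
t=20: ready={A,B,D,E,H} → run B
t=21: ready={A,B,D,E,H} → run B
t=22: ready={A,D,E,H} → run E
t=23: ready={A,D,E,H} → run E
t=24: ready={A,D,E,H} → run E
t=25: ready={A,D,E,H} → run E
t=26: ready={A,D,E,H} → run E
t=27: ready={A,D,H} → run A
t=28: ready={A,D,H} → run A
t=29: ready={A,D,H} → run A
t=30: ready={A,D,H} → run A
t=31: ready={A,D,H} → run A
t=32: ready={A,D,H} → run A
t=33: ready={D,H} → run D
t=34: ready={D,H} → run D
t=35: ready={H} → run H
t=36: ready={H} → run H
t=37: ready={H} → run H
t=38: (idle)
t=39: (idle)
t=40: (idle)
t=41: (idle)
t=42: (idle)
t=43: (idle)
t=44: (idle)
t=45: (idle)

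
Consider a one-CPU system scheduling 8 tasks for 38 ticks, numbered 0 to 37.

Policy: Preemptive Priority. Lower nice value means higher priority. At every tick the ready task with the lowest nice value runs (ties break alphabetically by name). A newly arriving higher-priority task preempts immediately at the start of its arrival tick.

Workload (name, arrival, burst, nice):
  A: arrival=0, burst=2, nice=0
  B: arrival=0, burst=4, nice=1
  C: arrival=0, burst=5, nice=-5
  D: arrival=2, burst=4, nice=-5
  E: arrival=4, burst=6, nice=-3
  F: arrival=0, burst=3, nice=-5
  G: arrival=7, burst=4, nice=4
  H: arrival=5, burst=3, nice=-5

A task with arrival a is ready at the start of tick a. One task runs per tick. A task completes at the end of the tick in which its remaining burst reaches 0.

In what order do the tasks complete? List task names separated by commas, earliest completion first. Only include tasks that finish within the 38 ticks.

completion order = C, D, F, H, E, A, B, G

t=0: ready={A,B,C,F} → run C
t=1: ready={A,B,C,F} → run C
t=2: ready={A,B,C,D,F} → run C
t=3: ready={A,B,C,D,F} → run C
t=4: ready={A,B,C,D,E,F} → run C
t=5: ready={A,B,D,E,F,H} → run D
t=6: ready={A,B,D,E,F,H} → run D
t=7: ready={A,B,D,E,F,G,H} → run D
t=8: ready={A,B,D,E,F,G,H} → run D
t=9: ready={A,B,E,F,G,H} → run F
t=10: ready={A,B,E,F,G,H} → run F
t=11: ready={A,B,E,F,G,H} → run F
t=12: ready={A,B,E,G,H} → run H
t=13: ready={A,B,E,G,H} → run H
t=14: ready={A,B,E,G,H} → run H
t=15: ready={A,B,E,G} → run E
t=16: ready={A,B,E,G} → run E
t=17: ready={A,B,E,G} → run E
t=18: ready={A,B,E,G} → run E
t=19: ready={A,B,E,G} → run E
t=20: ready={A,B,E,G} → run E
t=21: ready={A,B,G} → run A
t=22: ready={A,B,G} → run A
t=23: ready={B,G} → run B
t=24: ready={B,G} → run B
t=25: ready={B,G} → run B
t=26: ready={B,G} → run B
t=27: ready={G} → run G
t=28: ready={G} → run G
t=29: ready={G} → run G
t=30: ready={G} → run G
t=31: (idle)
t=32: (idle)
t=33: (idle)
t=34: (idle)
t=35: (idle)
t=36: (idle)
t=37: (idle)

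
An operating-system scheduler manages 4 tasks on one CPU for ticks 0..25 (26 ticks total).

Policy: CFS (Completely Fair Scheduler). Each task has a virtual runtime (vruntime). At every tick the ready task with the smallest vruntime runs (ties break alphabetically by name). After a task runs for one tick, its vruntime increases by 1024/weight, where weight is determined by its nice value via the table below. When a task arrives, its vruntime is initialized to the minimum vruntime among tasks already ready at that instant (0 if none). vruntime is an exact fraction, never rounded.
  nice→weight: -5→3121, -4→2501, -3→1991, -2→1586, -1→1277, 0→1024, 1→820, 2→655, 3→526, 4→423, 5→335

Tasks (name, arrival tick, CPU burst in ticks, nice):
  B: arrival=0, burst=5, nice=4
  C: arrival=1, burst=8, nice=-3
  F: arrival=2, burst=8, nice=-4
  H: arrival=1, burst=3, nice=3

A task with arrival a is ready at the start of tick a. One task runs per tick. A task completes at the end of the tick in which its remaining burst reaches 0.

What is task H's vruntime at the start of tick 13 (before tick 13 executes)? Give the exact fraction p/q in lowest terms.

vruntime(H, start of tick 13) = 702464/111249

t=0: vr[B=0] → run B
t=1: vr[B=1024/423 C=1024/423 H=1024/423] → run B
t=2: vr[B=2048/423 C=1024/423 F=1024/423 H=1024/423] → run C
t=3: vr[B=2048/423 C=2471936/842193 F=1024/423 H=1024/423] → run F
t=4: vr[B=2048/423 C=2471936/842193 F=2994176/1057923 H=1024/423] → run H
t=5: vr[B=2048/423 C=2471936/842193 F=2994176/1057923 H=485888/111249] → run F
t=6: vr[B=2048/423 C=2471936/842193 F=3427328/1057923 H=485888/111249] → run C
t=7: vr[B=2048/423 C=2905088/842193 F=3427328/1057923 H=485888/111249] → run F
t=8: vr[B=2048/423 C=2905088/842193 F=3860480/1057923 H=485888/111249] → run C
t=9: vr[B=2048/423 C=3338240/842193 F=3860480/1057923 H=485888/111249] → run F
t=10: vr[B=2048/423 C=3338240/842193 F=4293632/1057923 H=485888/111249] → run C
t=11: vr[B=2048/423 C=3771392/842193 F=4293632/1057923 H=485888/111249] → run F
t=12: vr[B=2048/423 C=3771392/842193 F=4726784/1057923 H=485888/111249] → run H
t=13: vr[B=2048/423 C=3771392/842193 F=4726784/1057923 H=702464/111249] → run F
t=14: vr[B=2048/423 C=3771392/842193 F=5159936/1057923 H=702464/111249] → run C
t=15: vr[B=2048/423 C=4204544/842193 F=5159936/1057923 H=702464/111249] → run B
t=16: vr[B=1024/141 C=4204544/842193 F=5159936/1057923 H=702464/111249] → run F
t=17: vr[B=1024/141 C=4204544/842193 F=5593088/1057923 H=702464/111249] → run C
t=18: vr[B=1024/141 C=4637696/842193 F=5593088/1057923 H=702464/111249] → run F
t=19: vr[B=1024/141 C=4637696/842193 H=702464/111249] → run C
t=20: vr[B=1024/141 C=5070848/842193 H=702464/111249] → run C
t=21: vr[B=1024/141 H=702464/111249] → run H
t=22: vr[B=1024/141] → run B
t=23: vr[B=4096/423] → run B
t=24: (idle)
t=25: (idle)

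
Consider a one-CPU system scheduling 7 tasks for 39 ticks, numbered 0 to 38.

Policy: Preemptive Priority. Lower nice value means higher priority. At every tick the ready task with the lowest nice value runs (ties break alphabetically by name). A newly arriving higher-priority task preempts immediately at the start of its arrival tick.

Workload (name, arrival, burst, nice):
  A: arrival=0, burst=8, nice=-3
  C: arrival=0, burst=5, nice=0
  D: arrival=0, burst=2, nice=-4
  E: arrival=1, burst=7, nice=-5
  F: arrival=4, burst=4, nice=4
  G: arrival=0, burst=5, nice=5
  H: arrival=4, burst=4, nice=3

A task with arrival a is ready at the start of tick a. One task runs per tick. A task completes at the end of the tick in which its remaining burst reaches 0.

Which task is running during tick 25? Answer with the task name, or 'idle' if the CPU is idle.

t=0: ready={A,C,D,G} → run D
t=1: ready={A,C,D,E,G} → run E
t=2: ready={A,C,D,E,G} → run E
t=3: ready={A,C,D,E,G} → run E
t=4: ready={A,C,D,E,F,G,H} → run E
t=5: ready={A,C,D,E,F,G,H} → run E
t=6: ready={A,C,D,E,F,G,H} → run E
t=7: ready={A,C,D,E,F,G,H} → run E
t=8: ready={A,C,D,F,G,H} → run D
t=9: ready={A,C,F,G,H} → run A
t=10: ready={A,C,F,G,H} → run A
t=11: ready={A,C,F,G,H} → run A
t=12: ready={A,C,F,G,H} → run A
t=13: ready={A,C,F,G,H} → run A
t=14: ready={A,C,F,G,H} → run A
t=15: ready={A,C,F,G,H} → run A
t=16: ready={A,C,F,G,H} → run A
t=17: ready={C,F,G,H} → run C
t=18: ready={C,F,G,H} → run C
t=19: ready={C,F,G,H} → run C
t=20: ready={C,F,G,H} → run C
t=21: ready={C,F,G,H} → run C
t=22: ready={F,G,H} → run H
t=23: ready={F,G,H} → run H
t=24: ready={F,G,H} → run H
t=25: ready={F,G,H} → run H
t=26: ready={F,G} → run F
t=27: ready={F,G} → run F
t=28: ready={F,G} → run F
t=29: ready={F,G} → run F
t=30: ready={G} → run G
t=31: ready={G} → run G
t=32: ready={G} → run G
t=33: ready={G} → run G
t=34: ready={G} → run G
t=35: (idle)
t=36: (idle)
t=37: (idle)
t=38: (idle)

running at tick 25 = H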